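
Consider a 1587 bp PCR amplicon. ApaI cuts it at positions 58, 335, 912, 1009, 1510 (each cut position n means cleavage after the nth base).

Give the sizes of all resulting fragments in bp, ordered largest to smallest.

Linear molecule, 5 cuts → 6 fragments:
  58 − 0 = 58 bp
  335 − 58 = 277 bp
  912 − 335 = 577 bp
  1009 − 912 = 97 bp
  1510 − 1009 = 501 bp
  1587 − 1510 = 77 bp
Sorted largest to smallest: 577, 501, 277, 97, 77, 58 bp.

577, 501, 277, 97, 77, 58 bp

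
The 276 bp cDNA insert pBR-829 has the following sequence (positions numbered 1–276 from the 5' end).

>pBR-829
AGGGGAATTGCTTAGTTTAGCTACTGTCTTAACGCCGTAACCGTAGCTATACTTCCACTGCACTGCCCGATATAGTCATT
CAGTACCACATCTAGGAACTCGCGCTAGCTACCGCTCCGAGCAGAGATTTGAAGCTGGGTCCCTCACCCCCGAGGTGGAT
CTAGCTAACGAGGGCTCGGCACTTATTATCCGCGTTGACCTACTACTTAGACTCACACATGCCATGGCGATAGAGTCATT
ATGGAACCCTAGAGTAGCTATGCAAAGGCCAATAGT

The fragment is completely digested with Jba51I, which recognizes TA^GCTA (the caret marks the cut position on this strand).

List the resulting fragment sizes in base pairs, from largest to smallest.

Jba51I sites (TAGCTA) start at positions 18, 44, 106, 162, 255.
Jba51I cuts after base 2 of each site, so after positions 19, 45, 107, 163, 256.
Linear molecule, 5 cuts → 6 fragments:
  1–19 → 19 bp
  20–45 → 26 bp
  46–107 → 62 bp
  108–163 → 56 bp
  164–256 → 93 bp
  257–276 → 20 bp
Sorted largest to smallest: 93, 62, 56, 26, 20, 19 bp.

93, 62, 56, 26, 20, 19 bp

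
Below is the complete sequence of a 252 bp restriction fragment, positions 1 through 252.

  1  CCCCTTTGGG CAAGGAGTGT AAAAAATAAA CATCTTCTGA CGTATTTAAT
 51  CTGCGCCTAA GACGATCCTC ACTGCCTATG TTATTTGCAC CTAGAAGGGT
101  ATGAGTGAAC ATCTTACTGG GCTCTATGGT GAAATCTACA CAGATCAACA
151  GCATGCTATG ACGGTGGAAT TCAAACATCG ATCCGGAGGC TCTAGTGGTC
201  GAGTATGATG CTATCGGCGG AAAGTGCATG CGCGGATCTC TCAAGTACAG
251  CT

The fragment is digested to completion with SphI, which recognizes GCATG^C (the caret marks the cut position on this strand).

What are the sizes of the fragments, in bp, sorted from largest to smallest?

155, 75, 22 bp

SphI sites (GCATGC) start at positions 151, 226.
SphI cuts after base 5 of each site (before the last base), so after positions 155, 230.
Linear molecule, 2 cuts → 3 fragments:
  1–155 → 155 bp
  156–230 → 75 bp
  231–252 → 22 bp
Sorted largest to smallest: 155, 75, 22 bp.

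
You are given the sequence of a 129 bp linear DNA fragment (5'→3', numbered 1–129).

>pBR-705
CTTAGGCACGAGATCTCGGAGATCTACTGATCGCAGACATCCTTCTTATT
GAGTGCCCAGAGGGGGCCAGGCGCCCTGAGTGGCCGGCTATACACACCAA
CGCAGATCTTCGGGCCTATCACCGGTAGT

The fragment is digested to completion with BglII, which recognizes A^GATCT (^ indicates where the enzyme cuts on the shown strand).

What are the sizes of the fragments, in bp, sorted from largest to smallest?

84, 25, 11, 9 bp

BglII sites (AGATCT) start at positions 11, 20, 104.
BglII cuts after the first base of each site, so after positions 11, 20, 104.
Linear molecule, 3 cuts → 4 fragments:
  1–11 → 11 bp
  12–20 → 9 bp
  21–104 → 84 bp
  105–129 → 25 bp
Sorted largest to smallest: 84, 25, 11, 9 bp.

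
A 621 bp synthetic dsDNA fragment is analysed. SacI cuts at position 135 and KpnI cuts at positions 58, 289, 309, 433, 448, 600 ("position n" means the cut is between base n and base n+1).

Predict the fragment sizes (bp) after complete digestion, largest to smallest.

154, 152, 124, 77, 58, 21, 20, 15 bp

Combined cut positions (sorted): 58, 135, 289, 309, 433, 448, 600.
Linear molecule, 7 cuts → 8 fragments:
  58 − 0 = 58 bp
  135 − 58 = 77 bp
  289 − 135 = 154 bp
  309 − 289 = 20 bp
  433 − 309 = 124 bp
  448 − 433 = 15 bp
  600 − 448 = 152 bp
  621 − 600 = 21 bp
Sorted largest to smallest: 154, 152, 124, 77, 58, 21, 20, 15 bp.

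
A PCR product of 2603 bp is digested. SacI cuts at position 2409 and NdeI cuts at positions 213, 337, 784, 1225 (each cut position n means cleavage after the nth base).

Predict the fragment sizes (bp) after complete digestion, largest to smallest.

1184, 447, 441, 213, 194, 124 bp

Combined cut positions (sorted): 213, 337, 784, 1225, 2409.
Linear molecule, 5 cuts → 6 fragments:
  213 − 0 = 213 bp
  337 − 213 = 124 bp
  784 − 337 = 447 bp
  1225 − 784 = 441 bp
  2409 − 1225 = 1184 bp
  2603 − 2409 = 194 bp
Sorted largest to smallest: 1184, 447, 441, 213, 194, 124 bp.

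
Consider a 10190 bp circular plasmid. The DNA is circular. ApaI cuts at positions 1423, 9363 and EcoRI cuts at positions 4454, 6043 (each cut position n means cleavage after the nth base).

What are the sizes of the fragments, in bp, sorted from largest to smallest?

3320, 3031, 2250, 1589 bp

Combined cut positions (sorted): 1423, 4454, 6043, 9363.
Circular molecule, 4 cuts → 4 fragments:
  4454 − 1423 = 3031 bp
  6043 − 4454 = 1589 bp
  9363 − 6043 = 3320 bp
  wrap: 10190 − 9363 + 1423 = 2250 bp
Sorted largest to smallest: 3320, 3031, 2250, 1589 bp.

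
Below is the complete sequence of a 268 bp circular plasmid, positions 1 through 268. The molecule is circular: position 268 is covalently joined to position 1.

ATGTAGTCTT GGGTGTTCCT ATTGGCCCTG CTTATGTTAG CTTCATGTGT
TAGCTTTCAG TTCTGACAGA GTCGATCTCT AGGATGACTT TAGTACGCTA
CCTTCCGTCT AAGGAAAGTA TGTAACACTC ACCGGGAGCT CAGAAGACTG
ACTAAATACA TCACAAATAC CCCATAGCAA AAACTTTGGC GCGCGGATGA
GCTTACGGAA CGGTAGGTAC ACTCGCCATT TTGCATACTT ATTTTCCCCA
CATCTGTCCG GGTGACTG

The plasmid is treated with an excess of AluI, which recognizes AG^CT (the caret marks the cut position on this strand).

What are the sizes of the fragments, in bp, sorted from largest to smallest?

AluI sites (AGCT) start at positions 39, 52, 137, 200.
AluI cuts after base 2 of each site, so after positions 40, 53, 138, 201.
Circular molecule, 4 cuts → 4 fragments:
  41–53 → 13 bp
  54–138 → 85 bp
  139–201 → 63 bp
  202–268 then 1–40 → 67 + 40 = 107 bp
Sorted largest to smallest: 107, 85, 63, 13 bp.

107, 85, 63, 13 bp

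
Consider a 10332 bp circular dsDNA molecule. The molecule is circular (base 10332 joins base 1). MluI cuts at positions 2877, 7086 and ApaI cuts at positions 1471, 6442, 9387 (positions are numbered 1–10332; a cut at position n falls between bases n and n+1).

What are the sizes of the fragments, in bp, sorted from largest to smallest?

3565, 2416, 2301, 1406, 644 bp

Combined cut positions (sorted): 1471, 2877, 6442, 7086, 9387.
Circular molecule, 5 cuts → 5 fragments:
  2877 − 1471 = 1406 bp
  6442 − 2877 = 3565 bp
  7086 − 6442 = 644 bp
  9387 − 7086 = 2301 bp
  wrap: 10332 − 9387 + 1471 = 2416 bp
Sorted largest to smallest: 3565, 2416, 2301, 1406, 644 bp.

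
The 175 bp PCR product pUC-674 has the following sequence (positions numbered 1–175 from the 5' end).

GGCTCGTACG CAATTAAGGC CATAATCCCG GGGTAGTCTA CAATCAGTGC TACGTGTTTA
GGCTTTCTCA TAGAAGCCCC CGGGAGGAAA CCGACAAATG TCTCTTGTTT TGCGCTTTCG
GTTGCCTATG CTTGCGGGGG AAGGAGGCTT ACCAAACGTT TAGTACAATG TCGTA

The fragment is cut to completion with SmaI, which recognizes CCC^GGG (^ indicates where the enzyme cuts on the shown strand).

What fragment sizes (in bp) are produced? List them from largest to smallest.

94, 52, 29 bp

SmaI sites (CCCGGG) start at positions 27, 79.
SmaI cuts after base 3 of each site, so after positions 29, 81.
Linear molecule, 2 cuts → 3 fragments:
  1–29 → 29 bp
  30–81 → 52 bp
  82–175 → 94 bp
Sorted largest to smallest: 94, 52, 29 bp.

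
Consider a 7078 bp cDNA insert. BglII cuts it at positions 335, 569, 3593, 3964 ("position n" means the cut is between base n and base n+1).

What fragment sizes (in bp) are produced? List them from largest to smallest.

Linear molecule, 4 cuts → 5 fragments:
  335 − 0 = 335 bp
  569 − 335 = 234 bp
  3593 − 569 = 3024 bp
  3964 − 3593 = 371 bp
  7078 − 3964 = 3114 bp
Sorted largest to smallest: 3114, 3024, 371, 335, 234 bp.

3114, 3024, 371, 335, 234 bp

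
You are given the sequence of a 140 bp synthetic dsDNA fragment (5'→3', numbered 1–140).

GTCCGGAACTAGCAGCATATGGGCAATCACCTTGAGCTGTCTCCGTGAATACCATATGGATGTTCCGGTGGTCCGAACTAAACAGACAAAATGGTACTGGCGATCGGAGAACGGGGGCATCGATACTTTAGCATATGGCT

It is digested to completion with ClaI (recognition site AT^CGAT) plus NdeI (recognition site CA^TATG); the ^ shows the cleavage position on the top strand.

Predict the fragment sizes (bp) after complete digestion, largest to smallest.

66, 37, 17, 13, 7 bp

The ClaI site (ATCGAT) starts at position 119.
ClaI cuts after base 2 of each site, so after position 120.
NdeI sites (CATATG) start at positions 16, 53, 132.
NdeI cuts after base 2 of each site, so after positions 17, 54, 133.
Combined cut positions: 17, 54, 120, 133.
Linear molecule, 4 cuts → 5 fragments:
  1–17 → 17 bp
  18–54 → 37 bp
  55–120 → 66 bp
  121–133 → 13 bp
  134–140 → 7 bp
Sorted largest to smallest: 66, 37, 17, 13, 7 bp.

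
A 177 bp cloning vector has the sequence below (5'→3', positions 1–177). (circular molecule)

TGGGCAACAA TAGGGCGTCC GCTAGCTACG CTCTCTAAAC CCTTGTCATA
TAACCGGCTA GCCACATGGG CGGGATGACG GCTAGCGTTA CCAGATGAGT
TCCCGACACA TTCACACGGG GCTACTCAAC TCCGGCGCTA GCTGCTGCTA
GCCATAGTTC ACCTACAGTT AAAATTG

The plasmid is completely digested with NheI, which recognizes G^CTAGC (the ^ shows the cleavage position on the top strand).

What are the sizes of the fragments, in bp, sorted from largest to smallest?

56, 51, 36, 24, 10 bp

NheI sites (GCTAGC) start at positions 21, 57, 81, 137, 147.
NheI cuts after the first base of each site, so after positions 21, 57, 81, 137, 147.
Circular molecule, 5 cuts → 5 fragments:
  22–57 → 36 bp
  58–81 → 24 bp
  82–137 → 56 bp
  138–147 → 10 bp
  148–177 then 1–21 → 30 + 21 = 51 bp
Sorted largest to smallest: 56, 51, 36, 24, 10 bp.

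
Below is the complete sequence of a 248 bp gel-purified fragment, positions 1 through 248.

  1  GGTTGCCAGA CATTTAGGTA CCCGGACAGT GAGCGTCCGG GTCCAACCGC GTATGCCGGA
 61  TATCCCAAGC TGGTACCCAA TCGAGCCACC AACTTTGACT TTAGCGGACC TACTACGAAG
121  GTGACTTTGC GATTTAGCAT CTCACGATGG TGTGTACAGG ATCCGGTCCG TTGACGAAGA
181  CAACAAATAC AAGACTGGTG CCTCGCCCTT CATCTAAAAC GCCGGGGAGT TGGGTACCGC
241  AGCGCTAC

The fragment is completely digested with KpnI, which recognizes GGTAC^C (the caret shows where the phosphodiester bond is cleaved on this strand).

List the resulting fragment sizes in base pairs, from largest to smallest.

161, 55, 21, 11 bp

KpnI sites (GGTACC) start at positions 17, 72, 233.
KpnI cuts after base 5 of each site (before the last base), so after positions 21, 76, 237.
Linear molecule, 3 cuts → 4 fragments:
  1–21 → 21 bp
  22–76 → 55 bp
  77–237 → 161 bp
  238–248 → 11 bp
Sorted largest to smallest: 161, 55, 21, 11 bp.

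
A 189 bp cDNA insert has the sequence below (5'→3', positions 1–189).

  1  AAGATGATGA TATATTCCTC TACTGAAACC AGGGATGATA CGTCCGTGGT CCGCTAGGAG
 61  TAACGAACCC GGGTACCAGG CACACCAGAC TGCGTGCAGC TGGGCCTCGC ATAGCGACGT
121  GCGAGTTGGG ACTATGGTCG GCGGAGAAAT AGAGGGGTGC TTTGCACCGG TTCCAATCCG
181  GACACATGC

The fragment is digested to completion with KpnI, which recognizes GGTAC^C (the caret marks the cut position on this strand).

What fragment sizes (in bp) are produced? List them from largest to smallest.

The KpnI site (GGTACC) starts at position 72.
KpnI cuts after base 5 of each site (before the last base), so after position 76.
Linear molecule, 1 cut → 2 fragments:
  1–76 → 76 bp
  77–189 → 113 bp
Sorted largest to smallest: 113, 76 bp.

113, 76 bp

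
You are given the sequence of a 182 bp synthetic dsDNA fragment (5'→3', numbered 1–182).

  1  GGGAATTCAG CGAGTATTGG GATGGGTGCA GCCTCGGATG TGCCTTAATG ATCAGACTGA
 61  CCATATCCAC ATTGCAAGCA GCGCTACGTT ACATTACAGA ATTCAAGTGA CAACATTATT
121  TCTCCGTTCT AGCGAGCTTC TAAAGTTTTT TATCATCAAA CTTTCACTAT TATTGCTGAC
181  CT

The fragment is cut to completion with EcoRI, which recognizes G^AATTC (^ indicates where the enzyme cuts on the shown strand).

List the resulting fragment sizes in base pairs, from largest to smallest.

EcoRI sites (GAATTC) start at positions 3, 99.
EcoRI cuts after the first base of each site, so after positions 3, 99.
Linear molecule, 2 cuts → 3 fragments:
  1–3 → 3 bp
  4–99 → 96 bp
  100–182 → 83 bp
Sorted largest to smallest: 96, 83, 3 bp.

96, 83, 3 bp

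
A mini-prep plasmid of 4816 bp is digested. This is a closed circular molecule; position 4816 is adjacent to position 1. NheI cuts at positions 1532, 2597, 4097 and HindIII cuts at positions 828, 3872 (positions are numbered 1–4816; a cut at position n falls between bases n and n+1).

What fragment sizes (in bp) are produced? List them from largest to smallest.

Combined cut positions (sorted): 828, 1532, 2597, 3872, 4097.
Circular molecule, 5 cuts → 5 fragments:
  1532 − 828 = 704 bp
  2597 − 1532 = 1065 bp
  3872 − 2597 = 1275 bp
  4097 − 3872 = 225 bp
  wrap: 4816 − 4097 + 828 = 1547 bp
Sorted largest to smallest: 1547, 1275, 1065, 704, 225 bp.

1547, 1275, 1065, 704, 225 bp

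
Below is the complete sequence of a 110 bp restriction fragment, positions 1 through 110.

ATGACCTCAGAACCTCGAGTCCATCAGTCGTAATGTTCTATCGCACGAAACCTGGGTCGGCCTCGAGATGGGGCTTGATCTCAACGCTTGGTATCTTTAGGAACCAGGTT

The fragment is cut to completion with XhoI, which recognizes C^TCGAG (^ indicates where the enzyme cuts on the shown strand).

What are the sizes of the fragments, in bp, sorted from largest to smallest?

48, 48, 14 bp

XhoI sites (CTCGAG) start at positions 14, 62.
XhoI cuts after the first base of each site, so after positions 14, 62.
Linear molecule, 2 cuts → 3 fragments:
  1–14 → 14 bp
  15–62 → 48 bp
  63–110 → 48 bp
Sorted largest to smallest: 48, 48, 14 bp.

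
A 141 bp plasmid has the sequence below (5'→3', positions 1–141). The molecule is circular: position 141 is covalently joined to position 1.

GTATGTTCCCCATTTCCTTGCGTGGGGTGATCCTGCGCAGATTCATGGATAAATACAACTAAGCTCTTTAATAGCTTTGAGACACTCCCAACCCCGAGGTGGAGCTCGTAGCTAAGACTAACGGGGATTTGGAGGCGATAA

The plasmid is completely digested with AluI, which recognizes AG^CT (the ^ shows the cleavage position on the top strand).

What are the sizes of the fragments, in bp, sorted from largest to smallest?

AluI sites (AGCT) start at positions 62, 73, 103, 110.
AluI cuts after base 2 of each site, so after positions 63, 74, 104, 111.
Circular molecule, 4 cuts → 4 fragments:
  64–74 → 11 bp
  75–104 → 30 bp
  105–111 → 7 bp
  112–141 then 1–63 → 30 + 63 = 93 bp
Sorted largest to smallest: 93, 30, 11, 7 bp.

93, 30, 11, 7 bp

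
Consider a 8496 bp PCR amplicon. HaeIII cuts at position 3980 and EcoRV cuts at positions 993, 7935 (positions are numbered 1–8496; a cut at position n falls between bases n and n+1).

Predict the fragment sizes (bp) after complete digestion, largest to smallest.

Combined cut positions (sorted): 993, 3980, 7935.
Linear molecule, 3 cuts → 4 fragments:
  993 − 0 = 993 bp
  3980 − 993 = 2987 bp
  7935 − 3980 = 3955 bp
  8496 − 7935 = 561 bp
Sorted largest to smallest: 3955, 2987, 993, 561 bp.

3955, 2987, 993, 561 bp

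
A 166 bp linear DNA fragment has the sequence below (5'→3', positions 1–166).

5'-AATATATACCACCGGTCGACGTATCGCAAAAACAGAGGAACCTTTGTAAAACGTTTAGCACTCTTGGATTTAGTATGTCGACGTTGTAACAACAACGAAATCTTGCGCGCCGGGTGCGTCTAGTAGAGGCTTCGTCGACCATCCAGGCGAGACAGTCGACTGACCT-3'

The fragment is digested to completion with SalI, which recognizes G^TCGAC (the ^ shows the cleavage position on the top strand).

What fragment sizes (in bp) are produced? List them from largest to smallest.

SalI sites (GTCGAC) start at positions 15, 77, 134, 155.
SalI cuts after the first base of each site, so after positions 15, 77, 134, 155.
Linear molecule, 4 cuts → 5 fragments:
  1–15 → 15 bp
  16–77 → 62 bp
  78–134 → 57 bp
  135–155 → 21 bp
  156–166 → 11 bp
Sorted largest to smallest: 62, 57, 21, 15, 11 bp.

62, 57, 21, 15, 11 bp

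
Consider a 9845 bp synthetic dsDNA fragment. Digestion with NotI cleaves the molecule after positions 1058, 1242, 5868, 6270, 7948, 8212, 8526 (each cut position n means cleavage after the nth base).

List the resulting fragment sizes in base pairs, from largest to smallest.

4626, 1678, 1319, 1058, 402, 314, 264, 184 bp

Linear molecule, 7 cuts → 8 fragments:
  1058 − 0 = 1058 bp
  1242 − 1058 = 184 bp
  5868 − 1242 = 4626 bp
  6270 − 5868 = 402 bp
  7948 − 6270 = 1678 bp
  8212 − 7948 = 264 bp
  8526 − 8212 = 314 bp
  9845 − 8526 = 1319 bp
Sorted largest to smallest: 4626, 1678, 1319, 1058, 402, 314, 264, 184 bp.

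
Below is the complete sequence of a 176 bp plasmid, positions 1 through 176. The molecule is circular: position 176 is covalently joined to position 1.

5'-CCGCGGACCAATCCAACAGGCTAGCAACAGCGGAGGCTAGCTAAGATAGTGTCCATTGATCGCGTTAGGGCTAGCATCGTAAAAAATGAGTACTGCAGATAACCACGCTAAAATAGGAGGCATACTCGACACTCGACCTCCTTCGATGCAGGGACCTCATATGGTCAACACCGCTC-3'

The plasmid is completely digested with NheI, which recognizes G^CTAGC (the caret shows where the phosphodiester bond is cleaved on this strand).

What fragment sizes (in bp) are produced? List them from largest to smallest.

126, 34, 16 bp

NheI sites (GCTAGC) start at positions 20, 36, 70.
NheI cuts after the first base of each site, so after positions 20, 36, 70.
Circular molecule, 3 cuts → 3 fragments:
  21–36 → 16 bp
  37–70 → 34 bp
  71–176 then 1–20 → 106 + 20 = 126 bp
Sorted largest to smallest: 126, 34, 16 bp.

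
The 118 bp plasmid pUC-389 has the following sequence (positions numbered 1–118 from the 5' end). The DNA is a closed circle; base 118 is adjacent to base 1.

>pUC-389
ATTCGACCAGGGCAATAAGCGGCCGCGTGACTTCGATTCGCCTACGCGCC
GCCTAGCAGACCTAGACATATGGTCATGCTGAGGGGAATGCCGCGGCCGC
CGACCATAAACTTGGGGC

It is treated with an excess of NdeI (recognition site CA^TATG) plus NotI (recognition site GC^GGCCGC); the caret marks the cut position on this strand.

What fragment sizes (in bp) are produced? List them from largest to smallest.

48, 44, 26 bp

The NdeI site (CATATG) starts at position 67.
NdeI cuts after base 2 of each site, so after position 68.
NotI sites (GCGGCCGC) start at positions 19, 93.
NotI cuts after base 2 of each site, so after positions 20, 94.
Combined cut positions: 20, 68, 94.
Circular molecule, 3 cuts → 3 fragments:
  21–68 → 48 bp
  69–94 → 26 bp
  95–118 then 1–20 → 24 + 20 = 44 bp
Sorted largest to smallest: 48, 44, 26 bp.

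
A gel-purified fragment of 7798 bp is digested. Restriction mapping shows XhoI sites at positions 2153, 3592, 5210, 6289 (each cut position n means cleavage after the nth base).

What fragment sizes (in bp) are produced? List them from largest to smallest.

2153, 1618, 1509, 1439, 1079 bp

Linear molecule, 4 cuts → 5 fragments:
  2153 − 0 = 2153 bp
  3592 − 2153 = 1439 bp
  5210 − 3592 = 1618 bp
  6289 − 5210 = 1079 bp
  7798 − 6289 = 1509 bp
Sorted largest to smallest: 2153, 1618, 1509, 1439, 1079 bp.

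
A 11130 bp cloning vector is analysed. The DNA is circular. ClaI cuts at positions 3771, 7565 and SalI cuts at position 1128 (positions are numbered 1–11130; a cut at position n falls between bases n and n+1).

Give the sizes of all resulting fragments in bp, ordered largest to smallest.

Combined cut positions (sorted): 1128, 3771, 7565.
Circular molecule, 3 cuts → 3 fragments:
  3771 − 1128 = 2643 bp
  7565 − 3771 = 3794 bp
  wrap: 11130 − 7565 + 1128 = 4693 bp
Sorted largest to smallest: 4693, 3794, 2643 bp.

4693, 3794, 2643 bp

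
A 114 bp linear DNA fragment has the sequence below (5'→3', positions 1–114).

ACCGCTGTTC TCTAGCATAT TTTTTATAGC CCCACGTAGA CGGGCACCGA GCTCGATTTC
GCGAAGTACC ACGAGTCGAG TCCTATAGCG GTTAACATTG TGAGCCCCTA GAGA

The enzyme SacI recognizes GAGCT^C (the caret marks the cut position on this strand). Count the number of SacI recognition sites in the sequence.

1

GAGCTC occurs starting at position 49.
SacI cuts at 1 site.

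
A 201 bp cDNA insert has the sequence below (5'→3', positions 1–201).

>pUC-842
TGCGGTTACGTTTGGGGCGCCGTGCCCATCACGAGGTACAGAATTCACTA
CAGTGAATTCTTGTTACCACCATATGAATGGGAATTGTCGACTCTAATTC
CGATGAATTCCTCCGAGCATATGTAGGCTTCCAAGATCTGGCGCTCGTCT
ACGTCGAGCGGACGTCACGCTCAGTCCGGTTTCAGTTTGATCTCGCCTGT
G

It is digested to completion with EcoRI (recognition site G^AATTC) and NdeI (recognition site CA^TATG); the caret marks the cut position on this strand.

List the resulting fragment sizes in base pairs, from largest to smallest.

EcoRI sites (GAATTC) start at positions 41, 55, 105.
EcoRI cuts after the first base of each site, so after positions 41, 55, 105.
NdeI sites (CATATG) start at positions 71, 118.
NdeI cuts after base 2 of each site, so after positions 72, 119.
Combined cut positions: 41, 55, 72, 105, 119.
Linear molecule, 5 cuts → 6 fragments:
  1–41 → 41 bp
  42–55 → 14 bp
  56–72 → 17 bp
  73–105 → 33 bp
  106–119 → 14 bp
  120–201 → 82 bp
Sorted largest to smallest: 82, 41, 33, 17, 14, 14 bp.

82, 41, 33, 17, 14, 14 bp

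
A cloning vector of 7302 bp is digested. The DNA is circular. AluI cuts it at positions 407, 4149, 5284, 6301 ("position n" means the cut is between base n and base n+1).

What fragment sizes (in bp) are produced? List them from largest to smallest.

3742, 1408, 1135, 1017 bp

Circular molecule, 4 cuts → 4 fragments:
  4149 − 407 = 3742 bp
  5284 − 4149 = 1135 bp
  6301 − 5284 = 1017 bp
  wrap: 7302 − 6301 + 407 = 1408 bp
Sorted largest to smallest: 3742, 1408, 1135, 1017 bp.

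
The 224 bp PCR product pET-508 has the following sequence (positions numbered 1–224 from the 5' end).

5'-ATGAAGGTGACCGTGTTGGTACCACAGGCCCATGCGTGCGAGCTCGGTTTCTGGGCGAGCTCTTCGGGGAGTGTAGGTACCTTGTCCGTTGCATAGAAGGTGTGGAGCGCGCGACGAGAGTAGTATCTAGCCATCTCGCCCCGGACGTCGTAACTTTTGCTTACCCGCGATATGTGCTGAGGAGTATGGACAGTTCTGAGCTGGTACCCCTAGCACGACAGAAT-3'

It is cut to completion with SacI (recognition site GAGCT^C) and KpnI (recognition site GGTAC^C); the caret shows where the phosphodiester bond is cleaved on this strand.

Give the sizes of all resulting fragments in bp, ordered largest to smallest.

127, 22, 22, 19, 17, 17 bp

SacI sites (GAGCTC) start at positions 40, 57.
SacI cuts after base 5 of each site (before the last base), so after positions 44, 61.
KpnI sites (GGTACC) start at positions 18, 76, 203.
KpnI cuts after base 5 of each site (before the last base), so after positions 22, 80, 207.
Combined cut positions: 22, 44, 61, 80, 207.
Linear molecule, 5 cuts → 6 fragments:
  1–22 → 22 bp
  23–44 → 22 bp
  45–61 → 17 bp
  62–80 → 19 bp
  81–207 → 127 bp
  208–224 → 17 bp
Sorted largest to smallest: 127, 22, 22, 19, 17, 17 bp.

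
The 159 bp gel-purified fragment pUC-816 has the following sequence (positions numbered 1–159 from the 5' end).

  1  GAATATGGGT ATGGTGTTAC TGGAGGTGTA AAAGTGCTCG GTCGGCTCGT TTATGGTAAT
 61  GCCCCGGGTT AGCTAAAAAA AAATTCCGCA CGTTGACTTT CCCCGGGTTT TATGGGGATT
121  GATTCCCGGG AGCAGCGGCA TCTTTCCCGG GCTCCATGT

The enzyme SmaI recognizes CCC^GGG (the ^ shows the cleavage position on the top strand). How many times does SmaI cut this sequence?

CCCGGG occurs starting at positions 63, 102, 125, 146.
SmaI cuts at 4 sites.

4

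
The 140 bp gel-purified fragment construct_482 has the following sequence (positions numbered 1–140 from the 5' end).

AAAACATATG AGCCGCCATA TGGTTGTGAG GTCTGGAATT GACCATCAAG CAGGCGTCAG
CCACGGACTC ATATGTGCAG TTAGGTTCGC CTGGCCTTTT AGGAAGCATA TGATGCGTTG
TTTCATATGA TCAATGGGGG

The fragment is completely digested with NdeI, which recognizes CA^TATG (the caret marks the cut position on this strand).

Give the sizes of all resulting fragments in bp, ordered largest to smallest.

NdeI sites (CATATG) start at positions 5, 17, 70, 107, 124.
NdeI cuts after base 2 of each site, so after positions 6, 18, 71, 108, 125.
Linear molecule, 5 cuts → 6 fragments:
  1–6 → 6 bp
  7–18 → 12 bp
  19–71 → 53 bp
  72–108 → 37 bp
  109–125 → 17 bp
  126–140 → 15 bp
Sorted largest to smallest: 53, 37, 17, 15, 12, 6 bp.

53, 37, 17, 15, 12, 6 bp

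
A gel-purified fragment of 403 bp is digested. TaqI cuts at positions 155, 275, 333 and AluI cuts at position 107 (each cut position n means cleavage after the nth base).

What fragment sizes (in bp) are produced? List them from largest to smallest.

120, 107, 70, 58, 48 bp

Combined cut positions (sorted): 107, 155, 275, 333.
Linear molecule, 4 cuts → 5 fragments:
  107 − 0 = 107 bp
  155 − 107 = 48 bp
  275 − 155 = 120 bp
  333 − 275 = 58 bp
  403 − 333 = 70 bp
Sorted largest to smallest: 120, 107, 70, 58, 48 bp.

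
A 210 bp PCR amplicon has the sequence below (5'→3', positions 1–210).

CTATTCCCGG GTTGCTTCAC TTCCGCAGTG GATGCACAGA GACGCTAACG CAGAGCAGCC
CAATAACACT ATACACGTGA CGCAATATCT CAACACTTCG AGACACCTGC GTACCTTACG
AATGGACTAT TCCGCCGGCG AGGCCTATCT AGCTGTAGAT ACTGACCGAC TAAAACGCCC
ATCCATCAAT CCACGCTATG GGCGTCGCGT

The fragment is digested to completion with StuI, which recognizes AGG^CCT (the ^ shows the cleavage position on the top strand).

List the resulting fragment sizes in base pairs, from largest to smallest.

The StuI site (AGGCCT) starts at position 141.
StuI cuts after base 3 of each site, so after position 143.
Linear molecule, 1 cut → 2 fragments:
  1–143 → 143 bp
  144–210 → 67 bp
Sorted largest to smallest: 143, 67 bp.

143, 67 bp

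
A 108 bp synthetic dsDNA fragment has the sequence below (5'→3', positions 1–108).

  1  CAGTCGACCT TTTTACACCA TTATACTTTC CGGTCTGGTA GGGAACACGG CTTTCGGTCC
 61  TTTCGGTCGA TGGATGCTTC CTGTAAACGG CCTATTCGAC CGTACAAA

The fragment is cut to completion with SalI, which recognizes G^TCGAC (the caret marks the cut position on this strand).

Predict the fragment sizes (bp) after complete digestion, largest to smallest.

105, 3 bp

The SalI site (GTCGAC) starts at position 3.
SalI cuts after the first base of each site, so after position 3.
Linear molecule, 1 cut → 2 fragments:
  1–3 → 3 bp
  4–108 → 105 bp
Sorted largest to smallest: 105, 3 bp.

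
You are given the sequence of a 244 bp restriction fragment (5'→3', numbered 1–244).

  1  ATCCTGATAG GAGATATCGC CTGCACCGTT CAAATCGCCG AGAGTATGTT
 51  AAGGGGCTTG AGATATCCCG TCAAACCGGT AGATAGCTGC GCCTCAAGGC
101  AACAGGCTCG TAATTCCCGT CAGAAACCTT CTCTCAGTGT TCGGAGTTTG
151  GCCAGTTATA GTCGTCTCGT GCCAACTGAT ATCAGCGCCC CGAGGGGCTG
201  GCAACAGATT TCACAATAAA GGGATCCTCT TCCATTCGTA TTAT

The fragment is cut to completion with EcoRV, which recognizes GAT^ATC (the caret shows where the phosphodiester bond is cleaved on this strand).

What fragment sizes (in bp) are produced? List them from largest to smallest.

116, 64, 49, 15 bp

EcoRV sites (GATATC) start at positions 13, 62, 178.
EcoRV cuts after base 3 of each site, so after positions 15, 64, 180.
Linear molecule, 3 cuts → 4 fragments:
  1–15 → 15 bp
  16–64 → 49 bp
  65–180 → 116 bp
  181–244 → 64 bp
Sorted largest to smallest: 116, 64, 49, 15 bp.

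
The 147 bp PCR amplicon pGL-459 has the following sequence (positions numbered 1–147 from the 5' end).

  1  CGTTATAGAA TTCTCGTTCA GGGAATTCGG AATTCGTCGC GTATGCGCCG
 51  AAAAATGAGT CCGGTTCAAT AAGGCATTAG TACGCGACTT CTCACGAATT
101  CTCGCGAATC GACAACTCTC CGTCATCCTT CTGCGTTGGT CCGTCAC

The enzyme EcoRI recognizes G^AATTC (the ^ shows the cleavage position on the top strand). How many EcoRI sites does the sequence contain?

4

GAATTC occurs starting at positions 8, 23, 30, 96.
EcoRI cuts at 4 sites.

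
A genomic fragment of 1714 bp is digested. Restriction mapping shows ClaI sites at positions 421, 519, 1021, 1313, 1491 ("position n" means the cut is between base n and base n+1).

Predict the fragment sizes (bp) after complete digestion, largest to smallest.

502, 421, 292, 223, 178, 98 bp

Linear molecule, 5 cuts → 6 fragments:
  421 − 0 = 421 bp
  519 − 421 = 98 bp
  1021 − 519 = 502 bp
  1313 − 1021 = 292 bp
  1491 − 1313 = 178 bp
  1714 − 1491 = 223 bp
Sorted largest to smallest: 502, 421, 292, 223, 178, 98 bp.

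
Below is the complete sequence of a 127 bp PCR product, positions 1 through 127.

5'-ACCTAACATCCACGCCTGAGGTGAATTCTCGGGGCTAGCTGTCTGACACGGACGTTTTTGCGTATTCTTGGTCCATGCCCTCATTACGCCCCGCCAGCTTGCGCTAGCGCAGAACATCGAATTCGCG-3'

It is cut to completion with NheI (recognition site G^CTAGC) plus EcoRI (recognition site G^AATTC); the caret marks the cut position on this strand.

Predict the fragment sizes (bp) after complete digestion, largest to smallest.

69, 23, 16, 11, 8 bp

NheI sites (GCTAGC) start at positions 34, 103.
NheI cuts after the first base of each site, so after positions 34, 103.
EcoRI sites (GAATTC) start at positions 23, 119.
EcoRI cuts after the first base of each site, so after positions 23, 119.
Combined cut positions: 23, 34, 103, 119.
Linear molecule, 4 cuts → 5 fragments:
  1–23 → 23 bp
  24–34 → 11 bp
  35–103 → 69 bp
  104–119 → 16 bp
  120–127 → 8 bp
Sorted largest to smallest: 69, 23, 16, 11, 8 bp.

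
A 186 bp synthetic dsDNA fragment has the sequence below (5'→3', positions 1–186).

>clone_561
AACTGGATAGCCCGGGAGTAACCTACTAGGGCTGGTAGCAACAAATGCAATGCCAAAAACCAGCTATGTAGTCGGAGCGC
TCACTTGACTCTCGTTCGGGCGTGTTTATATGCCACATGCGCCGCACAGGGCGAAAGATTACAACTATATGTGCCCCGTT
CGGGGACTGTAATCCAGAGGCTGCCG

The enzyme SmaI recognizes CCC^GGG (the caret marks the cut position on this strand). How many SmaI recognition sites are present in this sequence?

1

CCCGGG occurs starting at position 11.
SmaI cuts at 1 site.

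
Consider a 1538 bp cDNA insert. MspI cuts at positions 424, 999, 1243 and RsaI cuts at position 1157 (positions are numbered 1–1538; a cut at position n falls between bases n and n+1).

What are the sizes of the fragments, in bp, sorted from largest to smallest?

Combined cut positions (sorted): 424, 999, 1157, 1243.
Linear molecule, 4 cuts → 5 fragments:
  424 − 0 = 424 bp
  999 − 424 = 575 bp
  1157 − 999 = 158 bp
  1243 − 1157 = 86 bp
  1538 − 1243 = 295 bp
Sorted largest to smallest: 575, 424, 295, 158, 86 bp.

575, 424, 295, 158, 86 bp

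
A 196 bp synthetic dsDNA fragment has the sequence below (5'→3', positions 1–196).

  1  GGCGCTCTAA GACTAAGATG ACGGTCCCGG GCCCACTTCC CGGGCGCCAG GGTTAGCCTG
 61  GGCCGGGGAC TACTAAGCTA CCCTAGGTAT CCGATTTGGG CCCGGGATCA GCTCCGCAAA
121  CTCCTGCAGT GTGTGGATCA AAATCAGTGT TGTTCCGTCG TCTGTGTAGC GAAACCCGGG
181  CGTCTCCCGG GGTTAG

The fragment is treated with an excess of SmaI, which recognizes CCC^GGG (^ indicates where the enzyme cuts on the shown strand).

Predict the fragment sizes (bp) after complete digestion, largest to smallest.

74, 62, 28, 13, 11, 8 bp

SmaI sites (CCCGGG) start at positions 26, 39, 101, 175, 186.
SmaI cuts after base 3 of each site, so after positions 28, 41, 103, 177, 188.
Linear molecule, 5 cuts → 6 fragments:
  1–28 → 28 bp
  29–41 → 13 bp
  42–103 → 62 bp
  104–177 → 74 bp
  178–188 → 11 bp
  189–196 → 8 bp
Sorted largest to smallest: 74, 62, 28, 13, 11, 8 bp.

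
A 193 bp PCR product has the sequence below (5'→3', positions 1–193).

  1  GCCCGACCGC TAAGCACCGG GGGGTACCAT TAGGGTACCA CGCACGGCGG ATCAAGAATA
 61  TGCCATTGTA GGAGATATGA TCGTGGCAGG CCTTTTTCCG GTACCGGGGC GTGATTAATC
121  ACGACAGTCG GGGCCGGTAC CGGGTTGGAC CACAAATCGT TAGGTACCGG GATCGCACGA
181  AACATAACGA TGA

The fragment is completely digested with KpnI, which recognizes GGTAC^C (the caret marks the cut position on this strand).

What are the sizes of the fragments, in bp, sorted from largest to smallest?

66, 36, 27, 27, 26, 11 bp

KpnI sites (GGTACC) start at positions 23, 34, 100, 136, 163.
KpnI cuts after base 5 of each site (before the last base), so after positions 27, 38, 104, 140, 167.
Linear molecule, 5 cuts → 6 fragments:
  1–27 → 27 bp
  28–38 → 11 bp
  39–104 → 66 bp
  105–140 → 36 bp
  141–167 → 27 bp
  168–193 → 26 bp
Sorted largest to smallest: 66, 36, 27, 27, 26, 11 bp.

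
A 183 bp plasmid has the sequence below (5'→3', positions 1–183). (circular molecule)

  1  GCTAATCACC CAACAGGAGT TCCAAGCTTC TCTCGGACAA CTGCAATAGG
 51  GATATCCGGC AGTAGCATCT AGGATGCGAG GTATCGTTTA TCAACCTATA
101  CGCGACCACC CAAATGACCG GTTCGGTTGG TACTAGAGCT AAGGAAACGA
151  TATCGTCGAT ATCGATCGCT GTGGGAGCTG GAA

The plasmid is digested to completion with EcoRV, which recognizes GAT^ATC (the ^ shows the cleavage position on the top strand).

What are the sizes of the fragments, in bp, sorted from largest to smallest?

98, 76, 9 bp

EcoRV sites (GATATC) start at positions 51, 149, 158.
EcoRV cuts after base 3 of each site, so after positions 53, 151, 160.
Circular molecule, 3 cuts → 3 fragments:
  54–151 → 98 bp
  152–160 → 9 bp
  161–183 then 1–53 → 23 + 53 = 76 bp
Sorted largest to smallest: 98, 76, 9 bp.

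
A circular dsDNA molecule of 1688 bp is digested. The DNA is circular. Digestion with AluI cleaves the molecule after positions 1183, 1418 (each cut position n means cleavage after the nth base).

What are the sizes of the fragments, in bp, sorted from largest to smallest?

Circular molecule, 2 cuts → 2 fragments:
  1418 − 1183 = 235 bp
  wrap: 1688 − 1418 + 1183 = 1453 bp
Sorted largest to smallest: 1453, 235 bp.

1453, 235 bp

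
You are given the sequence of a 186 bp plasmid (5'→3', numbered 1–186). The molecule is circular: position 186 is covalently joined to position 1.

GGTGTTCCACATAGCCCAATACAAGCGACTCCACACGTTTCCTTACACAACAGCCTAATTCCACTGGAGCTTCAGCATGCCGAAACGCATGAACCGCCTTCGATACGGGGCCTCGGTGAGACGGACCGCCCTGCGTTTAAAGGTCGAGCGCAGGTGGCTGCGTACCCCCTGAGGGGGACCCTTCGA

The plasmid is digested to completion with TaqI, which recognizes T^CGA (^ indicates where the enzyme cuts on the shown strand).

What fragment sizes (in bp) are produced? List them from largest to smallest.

TaqI sites (TCGA) start at positions 100, 144, 183.
TaqI cuts after the first base of each site, so after positions 100, 144, 183.
Circular molecule, 3 cuts → 3 fragments:
  101–144 → 44 bp
  145–183 → 39 bp
  184–186 then 1–100 → 3 + 100 = 103 bp
Sorted largest to smallest: 103, 44, 39 bp.

103, 44, 39 bp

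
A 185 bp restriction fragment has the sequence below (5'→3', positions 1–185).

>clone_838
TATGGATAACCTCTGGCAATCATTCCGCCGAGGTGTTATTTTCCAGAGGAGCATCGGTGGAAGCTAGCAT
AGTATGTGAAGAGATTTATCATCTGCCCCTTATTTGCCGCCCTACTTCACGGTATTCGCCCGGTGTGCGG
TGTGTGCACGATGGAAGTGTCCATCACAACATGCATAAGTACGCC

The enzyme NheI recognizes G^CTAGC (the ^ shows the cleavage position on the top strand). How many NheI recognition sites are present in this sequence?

GCTAGC occurs starting at position 63.
NheI cuts at 1 site.

1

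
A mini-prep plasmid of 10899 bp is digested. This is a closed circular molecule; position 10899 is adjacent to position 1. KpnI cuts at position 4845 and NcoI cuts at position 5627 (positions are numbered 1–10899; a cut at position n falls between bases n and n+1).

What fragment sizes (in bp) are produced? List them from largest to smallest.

Combined cut positions (sorted): 4845, 5627.
Circular molecule, 2 cuts → 2 fragments:
  5627 − 4845 = 782 bp
  wrap: 10899 − 5627 + 4845 = 10117 bp
Sorted largest to smallest: 10117, 782 bp.

10117, 782 bp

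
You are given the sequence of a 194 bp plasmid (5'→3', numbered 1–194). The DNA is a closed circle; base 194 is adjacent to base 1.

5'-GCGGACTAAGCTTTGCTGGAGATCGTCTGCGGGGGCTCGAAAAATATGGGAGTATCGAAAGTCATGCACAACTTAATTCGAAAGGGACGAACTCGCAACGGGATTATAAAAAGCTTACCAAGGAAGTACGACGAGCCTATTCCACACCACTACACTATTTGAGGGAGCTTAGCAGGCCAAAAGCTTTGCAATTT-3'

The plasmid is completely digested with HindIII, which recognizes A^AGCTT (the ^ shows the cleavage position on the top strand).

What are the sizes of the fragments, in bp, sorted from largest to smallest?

103, 70, 21 bp

HindIII sites (AAGCTT) start at positions 8, 111, 181.
HindIII cuts after the first base of each site, so after positions 8, 111, 181.
Circular molecule, 3 cuts → 3 fragments:
  9–111 → 103 bp
  112–181 → 70 bp
  182–194 then 1–8 → 13 + 8 = 21 bp
Sorted largest to smallest: 103, 70, 21 bp.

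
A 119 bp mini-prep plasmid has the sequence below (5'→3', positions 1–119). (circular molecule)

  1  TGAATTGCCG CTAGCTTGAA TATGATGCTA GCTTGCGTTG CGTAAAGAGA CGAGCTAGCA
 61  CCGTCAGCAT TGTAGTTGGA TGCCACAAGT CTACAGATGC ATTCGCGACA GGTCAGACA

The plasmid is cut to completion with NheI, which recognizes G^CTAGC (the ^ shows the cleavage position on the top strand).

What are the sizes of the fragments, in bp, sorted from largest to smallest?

NheI sites (GCTAGC) start at positions 10, 27, 54.
NheI cuts after the first base of each site, so after positions 10, 27, 54.
Circular molecule, 3 cuts → 3 fragments:
  11–27 → 17 bp
  28–54 → 27 bp
  55–119 then 1–10 → 65 + 10 = 75 bp
Sorted largest to smallest: 75, 27, 17 bp.

75, 27, 17 bp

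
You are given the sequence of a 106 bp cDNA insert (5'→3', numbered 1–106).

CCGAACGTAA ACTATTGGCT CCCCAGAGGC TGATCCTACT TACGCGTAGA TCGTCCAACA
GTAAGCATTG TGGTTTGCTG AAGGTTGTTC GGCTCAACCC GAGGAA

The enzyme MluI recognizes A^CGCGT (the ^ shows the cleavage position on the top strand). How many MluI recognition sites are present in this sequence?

1

ACGCGT occurs starting at position 42.
MluI cuts at 1 site.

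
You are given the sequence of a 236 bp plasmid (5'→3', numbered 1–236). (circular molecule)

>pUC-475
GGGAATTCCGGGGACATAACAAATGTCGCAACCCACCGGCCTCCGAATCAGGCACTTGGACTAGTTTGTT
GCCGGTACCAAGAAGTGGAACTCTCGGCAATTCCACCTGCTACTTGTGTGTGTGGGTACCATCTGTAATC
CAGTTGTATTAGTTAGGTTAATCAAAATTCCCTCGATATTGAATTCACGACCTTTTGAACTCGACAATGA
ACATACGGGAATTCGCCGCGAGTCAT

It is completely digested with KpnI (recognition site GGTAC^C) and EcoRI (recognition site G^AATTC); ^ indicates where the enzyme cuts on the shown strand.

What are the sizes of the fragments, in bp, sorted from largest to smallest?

KpnI sites (GGTACC) start at positions 74, 125.
KpnI cuts after base 5 of each site (before the last base), so after positions 78, 129.
EcoRI sites (GAATTC) start at positions 3, 181, 219.
EcoRI cuts after the first base of each site, so after positions 3, 181, 219.
Combined cut positions: 3, 78, 129, 181, 219.
Circular molecule, 5 cuts → 5 fragments:
  4–78 → 75 bp
  79–129 → 51 bp
  130–181 → 52 bp
  182–219 → 38 bp
  220–236 then 1–3 → 17 + 3 = 20 bp
Sorted largest to smallest: 75, 52, 51, 38, 20 bp.

75, 52, 51, 38, 20 bp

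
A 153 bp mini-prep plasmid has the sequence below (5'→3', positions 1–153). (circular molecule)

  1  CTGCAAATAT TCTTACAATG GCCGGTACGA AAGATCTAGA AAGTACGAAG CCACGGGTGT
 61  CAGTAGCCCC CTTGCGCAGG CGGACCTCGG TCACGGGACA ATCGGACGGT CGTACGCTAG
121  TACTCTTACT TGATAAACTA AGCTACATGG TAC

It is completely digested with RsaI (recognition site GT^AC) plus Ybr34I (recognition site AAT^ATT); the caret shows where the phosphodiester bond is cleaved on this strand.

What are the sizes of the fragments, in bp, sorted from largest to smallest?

69, 30, 18, 18, 10, 8 bp

RsaI sites (GTAC) start at positions 25, 43, 112, 120, 150.
RsaI cuts after base 2 of each site, so after positions 26, 44, 113, 121, 151.
The Ybr34I site (AATATT) starts at position 6.
Ybr34I cuts after base 3 of each site, so after position 8.
Combined cut positions: 8, 26, 44, 113, 121, 151.
Circular molecule, 6 cuts → 6 fragments:
  9–26 → 18 bp
  27–44 → 18 bp
  45–113 → 69 bp
  114–121 → 8 bp
  122–151 → 30 bp
  152–153 then 1–8 → 2 + 8 = 10 bp
Sorted largest to smallest: 69, 30, 18, 18, 10, 8 bp.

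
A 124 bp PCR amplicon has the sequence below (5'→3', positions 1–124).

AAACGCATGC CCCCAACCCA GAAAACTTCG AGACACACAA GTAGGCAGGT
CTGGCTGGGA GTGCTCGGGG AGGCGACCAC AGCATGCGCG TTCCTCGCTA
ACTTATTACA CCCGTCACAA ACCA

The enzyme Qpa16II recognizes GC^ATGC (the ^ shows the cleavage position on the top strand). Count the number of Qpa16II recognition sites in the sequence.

2

GCATGC occurs starting at positions 5, 82.
Qpa16II cuts at 2 sites.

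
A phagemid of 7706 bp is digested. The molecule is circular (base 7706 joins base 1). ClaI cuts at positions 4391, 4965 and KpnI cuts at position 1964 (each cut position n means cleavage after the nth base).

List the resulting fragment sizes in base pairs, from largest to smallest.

Combined cut positions (sorted): 1964, 4391, 4965.
Circular molecule, 3 cuts → 3 fragments:
  4391 − 1964 = 2427 bp
  4965 − 4391 = 574 bp
  wrap: 7706 − 4965 + 1964 = 4705 bp
Sorted largest to smallest: 4705, 2427, 574 bp.

4705, 2427, 574 bp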